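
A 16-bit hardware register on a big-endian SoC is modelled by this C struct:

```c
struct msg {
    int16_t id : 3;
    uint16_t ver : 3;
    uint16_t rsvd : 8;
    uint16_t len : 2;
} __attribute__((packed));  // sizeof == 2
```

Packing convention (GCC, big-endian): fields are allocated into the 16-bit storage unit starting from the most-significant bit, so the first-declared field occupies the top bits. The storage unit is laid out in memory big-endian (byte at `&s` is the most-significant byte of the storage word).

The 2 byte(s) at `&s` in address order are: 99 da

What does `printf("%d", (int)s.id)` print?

[0]=0x99 [1]=0xda (big-endian) → word 0x99da
id:3 @ bit 13 → (0x99da>>13)&0x7 = 0x4  ←
ver:3 @ bit 10 → (0x99da>>10)&0x7 = 0x6
rsvd:8 @ bit 2 → (0x99da>>2)&0xff = 0x76
len:2 @ bit 0 → (0x99da>>0)&0x3 = 0x2
id signed 3b, MSB=1: 4 - 8 = -4

-4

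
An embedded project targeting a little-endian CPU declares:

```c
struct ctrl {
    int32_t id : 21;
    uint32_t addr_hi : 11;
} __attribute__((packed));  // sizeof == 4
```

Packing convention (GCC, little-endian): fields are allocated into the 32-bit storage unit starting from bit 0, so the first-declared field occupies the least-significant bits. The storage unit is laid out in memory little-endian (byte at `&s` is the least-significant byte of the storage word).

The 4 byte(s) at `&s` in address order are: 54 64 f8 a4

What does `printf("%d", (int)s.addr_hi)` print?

1319

[0]=0x54 [1]=0x64 [2]=0xf8 [3]=0xa4 (little-endian) → word 0xa4f86454
id [0+:21] = (word>>0) & 0x1fffff = 1598548
addr_hi [21+:11] = (word>>21) & 0x7ff = 1319  ←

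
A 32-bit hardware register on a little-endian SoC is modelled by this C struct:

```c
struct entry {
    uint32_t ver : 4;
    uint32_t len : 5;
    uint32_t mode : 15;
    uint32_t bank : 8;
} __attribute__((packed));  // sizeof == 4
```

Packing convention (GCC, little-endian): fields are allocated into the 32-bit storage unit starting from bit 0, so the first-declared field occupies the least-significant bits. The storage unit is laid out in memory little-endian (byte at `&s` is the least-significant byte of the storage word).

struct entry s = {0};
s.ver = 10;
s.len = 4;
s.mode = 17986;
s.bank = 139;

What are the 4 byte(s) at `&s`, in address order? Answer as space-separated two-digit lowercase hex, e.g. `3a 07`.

[0+:4] ver=10 & 0xf = 0xa; word=0x0000000a
[4+:5] len=4 & 0x1f = 0x4; word=0x0000004a
[9+:15] mode=17986 & 0x7fff = 0x4642; word=0x008c844a
[24+:8] bank=139 & 0xff = 0x8b; word=0x8b8c844a
word = 0x8b8c844a → little-endian bytes:
  [0]=0x4a  [1]=0x84  [2]=0x8c  [3]=0x8b

4a 84 8c 8b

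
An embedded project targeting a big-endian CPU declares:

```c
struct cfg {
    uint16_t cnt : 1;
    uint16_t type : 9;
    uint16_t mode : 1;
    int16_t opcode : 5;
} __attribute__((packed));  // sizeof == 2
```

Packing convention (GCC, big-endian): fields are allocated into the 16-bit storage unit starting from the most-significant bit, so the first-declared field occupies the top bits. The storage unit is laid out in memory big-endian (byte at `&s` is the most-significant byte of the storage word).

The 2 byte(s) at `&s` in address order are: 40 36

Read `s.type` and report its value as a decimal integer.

256

[0]=0x40 [1]=0x36 (big-endian) → word 0x4036
cnt [15+:1] = (word>>15) & 0x1 = 0
type [6+:9] = (word>>6) & 0x1ff = 256  ←
mode [5+:1] = (word>>5) & 0x1 = 1
opcode [0+:5] = (word>>0) & 0x1f = 22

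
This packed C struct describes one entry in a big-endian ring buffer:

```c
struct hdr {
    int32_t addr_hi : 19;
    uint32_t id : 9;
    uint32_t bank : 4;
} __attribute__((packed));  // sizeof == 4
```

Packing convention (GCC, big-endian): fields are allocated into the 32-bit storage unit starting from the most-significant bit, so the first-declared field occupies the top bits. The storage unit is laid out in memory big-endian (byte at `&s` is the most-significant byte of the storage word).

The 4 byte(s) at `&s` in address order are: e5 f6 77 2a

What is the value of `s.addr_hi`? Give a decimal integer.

[0]=0xe5 [1]=0xf6 [2]=0x77 [3]=0x2a (big-endian) → word 0xe5f6772a
addr_hi:19 @ bit 13 → (0xe5f6772a>>13)&0x7ffff = 0x72fb3  ←
id:9 @ bit 4 → (0xe5f6772a>>4)&0x1ff = 0x172
bank:4 @ bit 0 → (0xe5f6772a>>0)&0xf = 0xa
addr_hi signed 19b, MSB=1: 470963 - 524288 = -53325

-53325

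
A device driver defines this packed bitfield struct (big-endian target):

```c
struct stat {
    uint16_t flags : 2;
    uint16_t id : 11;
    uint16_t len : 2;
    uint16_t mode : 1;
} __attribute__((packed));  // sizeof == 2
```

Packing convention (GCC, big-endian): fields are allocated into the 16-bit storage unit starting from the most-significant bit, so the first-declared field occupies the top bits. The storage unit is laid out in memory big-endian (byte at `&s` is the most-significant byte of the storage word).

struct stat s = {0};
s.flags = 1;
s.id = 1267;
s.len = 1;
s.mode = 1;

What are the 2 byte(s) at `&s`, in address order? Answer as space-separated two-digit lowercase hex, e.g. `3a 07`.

[14+:2] flags=1 & 0x3 = 0x1; word=0x4000
[3+:11] id=1267 & 0x7ff = 0x4f3; word=0x6798
[1+:2] len=1 & 0x3 = 0x1; word=0x679a
[0+:1] mode=1 & 0x1 = 0x1; word=0x679b
word = 0x679b → big-endian bytes:
  [0]=0x67  [1]=0x9b

67 9b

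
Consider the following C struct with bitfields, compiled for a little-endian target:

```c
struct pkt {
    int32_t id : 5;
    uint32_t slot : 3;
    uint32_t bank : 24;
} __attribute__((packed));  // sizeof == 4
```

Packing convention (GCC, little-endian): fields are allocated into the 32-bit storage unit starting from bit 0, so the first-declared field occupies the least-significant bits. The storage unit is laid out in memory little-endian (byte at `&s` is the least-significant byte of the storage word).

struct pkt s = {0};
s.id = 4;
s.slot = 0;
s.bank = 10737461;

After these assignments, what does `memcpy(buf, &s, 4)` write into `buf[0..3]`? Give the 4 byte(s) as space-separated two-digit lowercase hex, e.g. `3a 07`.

04 35 d7 a3

id (5b) val=4 bits=0x4 at bit 0: 0x00000004
slot (3b) val=0 bits=0x0 at bit 5: 0x00000004
bank (24b) val=10737461 bits=0xa3d735 at bit 8: 0xa3d73504
word = 0xa3d73504 → little-endian bytes:
  [0]=0x04  [1]=0x35  [2]=0xd7  [3]=0xa3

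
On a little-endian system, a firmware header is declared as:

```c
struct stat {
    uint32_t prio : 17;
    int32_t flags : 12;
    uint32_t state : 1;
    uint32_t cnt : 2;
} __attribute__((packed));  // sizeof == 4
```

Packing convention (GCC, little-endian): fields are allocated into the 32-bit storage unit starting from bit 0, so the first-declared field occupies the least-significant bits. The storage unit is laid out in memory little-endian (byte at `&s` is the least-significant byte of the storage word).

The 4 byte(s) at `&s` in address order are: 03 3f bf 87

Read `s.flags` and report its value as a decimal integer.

991

[0]=0x03 [1]=0x3f [2]=0xbf [3]=0x87 (little-endian) → word 0x87bf3f03
prio [0+:17] = (word>>0) & 0x1ffff = 81667
flags [17+:12] = (word>>17) & 0xfff = 991  ←
state [29+:1] = (word>>29) & 0x1 = 0
cnt [30+:2] = (word>>30) & 0x3 = 2
flags signed 12b, MSB=0: value = 991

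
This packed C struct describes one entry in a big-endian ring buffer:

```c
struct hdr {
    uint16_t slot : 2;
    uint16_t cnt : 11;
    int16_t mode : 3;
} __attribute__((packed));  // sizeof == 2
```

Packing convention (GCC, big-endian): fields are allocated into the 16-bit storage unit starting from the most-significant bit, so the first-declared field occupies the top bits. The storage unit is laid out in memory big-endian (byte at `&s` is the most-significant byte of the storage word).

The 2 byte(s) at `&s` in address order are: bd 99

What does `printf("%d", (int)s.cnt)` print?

[0]=0xbd [1]=0x99 (big-endian) → word 0xbd99
slot [14+:2] = (word>>14) & 0x3 = 2
cnt [3+:11] = (word>>3) & 0x7ff = 1971  ←
mode [0+:3] = (word>>0) & 0x7 = 1

1971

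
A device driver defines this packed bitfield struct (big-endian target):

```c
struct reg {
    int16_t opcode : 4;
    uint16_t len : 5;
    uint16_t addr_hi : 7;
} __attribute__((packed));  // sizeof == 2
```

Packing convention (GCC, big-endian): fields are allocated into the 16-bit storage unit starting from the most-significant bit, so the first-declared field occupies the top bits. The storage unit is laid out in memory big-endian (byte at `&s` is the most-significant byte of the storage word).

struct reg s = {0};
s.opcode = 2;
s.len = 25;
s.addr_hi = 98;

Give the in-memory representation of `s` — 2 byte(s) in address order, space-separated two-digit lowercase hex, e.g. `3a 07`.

[12+:4] opcode=2 & 0xf = 0x2; word=0x2000
[7+:5] len=25 & 0x1f = 0x19; word=0x2c80
[0+:7] addr_hi=98 & 0x7f = 0x62; word=0x2ce2
word = 0x2ce2 → big-endian bytes:
  [0]=0x2c  [1]=0xe2

2c e2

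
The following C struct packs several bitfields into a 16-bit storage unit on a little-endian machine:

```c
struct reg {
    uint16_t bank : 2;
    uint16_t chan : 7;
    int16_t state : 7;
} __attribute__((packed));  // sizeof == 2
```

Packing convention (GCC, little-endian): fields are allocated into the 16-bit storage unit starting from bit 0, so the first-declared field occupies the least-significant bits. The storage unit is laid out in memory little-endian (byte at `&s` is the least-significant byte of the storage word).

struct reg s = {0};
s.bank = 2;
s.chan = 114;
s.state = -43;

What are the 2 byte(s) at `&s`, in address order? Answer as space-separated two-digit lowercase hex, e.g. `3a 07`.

ca ab

bank:2 = 2 → 0x2 << 0 → word 0x0002
chan:7 = 114 → 0x72 << 2 → word 0x01ca
state:7 = -43 → 0x55 << 9 → word 0xabca
word = 0xabca → little-endian bytes:
  [0]=0xca  [1]=0xab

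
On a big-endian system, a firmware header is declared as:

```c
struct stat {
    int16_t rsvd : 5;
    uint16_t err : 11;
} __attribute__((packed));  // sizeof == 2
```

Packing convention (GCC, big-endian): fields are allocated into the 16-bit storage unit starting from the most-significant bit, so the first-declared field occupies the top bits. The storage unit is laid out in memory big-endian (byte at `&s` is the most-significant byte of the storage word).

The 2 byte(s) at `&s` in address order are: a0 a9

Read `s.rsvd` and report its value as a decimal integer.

-12

[0]=0xa0 [1]=0xa9 (big-endian) → word 0xa0a9
rsvd:5 @ bit 11 → (0xa0a9>>11)&0x1f = 0x14  ←
err:11 @ bit 0 → (0xa0a9>>0)&0x7ff = 0xa9
rsvd signed 5b, MSB=1: 20 - 32 = -12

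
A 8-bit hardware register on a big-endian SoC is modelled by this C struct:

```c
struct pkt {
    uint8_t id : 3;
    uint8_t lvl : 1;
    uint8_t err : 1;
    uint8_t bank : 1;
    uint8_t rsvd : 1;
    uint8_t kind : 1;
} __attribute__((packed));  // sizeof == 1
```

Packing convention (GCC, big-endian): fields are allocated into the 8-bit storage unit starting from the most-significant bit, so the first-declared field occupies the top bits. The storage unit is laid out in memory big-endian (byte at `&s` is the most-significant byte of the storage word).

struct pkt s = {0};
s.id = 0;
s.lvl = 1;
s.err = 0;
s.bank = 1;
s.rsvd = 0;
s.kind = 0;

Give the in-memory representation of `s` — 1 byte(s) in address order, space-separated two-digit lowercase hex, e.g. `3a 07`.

id:3 = 0 → 0x0 << 5 → word 0x00
lvl:1 = 1 → 0x1 << 4 → word 0x10
err:1 = 0 → 0x0 << 3 → word 0x10
bank:1 = 1 → 0x1 << 2 → word 0x14
rsvd:1 = 0 → 0x0 << 1 → word 0x14
kind:1 = 0 → 0x0 << 0 → word 0x14
word = 0x14 → big-endian bytes:
  [0]=0x14

14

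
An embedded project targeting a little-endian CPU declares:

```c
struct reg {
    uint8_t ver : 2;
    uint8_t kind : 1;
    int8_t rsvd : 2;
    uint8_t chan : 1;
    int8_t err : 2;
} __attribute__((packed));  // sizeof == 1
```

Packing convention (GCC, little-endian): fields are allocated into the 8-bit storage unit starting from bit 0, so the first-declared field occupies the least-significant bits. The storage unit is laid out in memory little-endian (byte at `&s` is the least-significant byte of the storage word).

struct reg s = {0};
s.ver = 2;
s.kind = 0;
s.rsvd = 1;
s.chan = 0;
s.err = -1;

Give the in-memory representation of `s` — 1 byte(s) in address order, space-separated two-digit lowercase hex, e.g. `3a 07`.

ca

[0+:2] ver=2 & 0x3 = 0x2; word=0x02
[2+:1] kind=0 & 0x1 = 0x0; word=0x02
[3+:2] rsvd=1 & 0x3 = 0x1; word=0x0a
[5+:1] chan=0 & 0x1 = 0x0; word=0x0a
[6+:2] err=-1 & 0x3 = 0x3; word=0xca
word = 0xca → little-endian bytes:
  [0]=0xca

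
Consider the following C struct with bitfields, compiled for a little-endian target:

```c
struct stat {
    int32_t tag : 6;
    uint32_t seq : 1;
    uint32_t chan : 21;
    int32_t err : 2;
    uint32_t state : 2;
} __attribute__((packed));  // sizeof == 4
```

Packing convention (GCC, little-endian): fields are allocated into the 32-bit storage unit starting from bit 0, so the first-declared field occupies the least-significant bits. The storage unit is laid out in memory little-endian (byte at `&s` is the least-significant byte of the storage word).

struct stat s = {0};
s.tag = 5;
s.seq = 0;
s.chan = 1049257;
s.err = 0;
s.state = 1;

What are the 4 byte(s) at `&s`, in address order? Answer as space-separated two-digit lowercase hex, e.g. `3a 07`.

[0+:6] tag=5 & 0x3f = 0x5; word=0x00000005
[6+:1] seq=0 & 0x1 = 0x0; word=0x00000005
[7+:21] chan=1049257 & 0x1fffff = 0x1002a9; word=0x08015485
[28+:2] err=0 & 0x3 = 0x0; word=0x08015485
[30+:2] state=1 & 0x3 = 0x1; word=0x48015485
word = 0x48015485 → little-endian bytes:
  [0]=0x85  [1]=0x54  [2]=0x01  [3]=0x48

85 54 01 48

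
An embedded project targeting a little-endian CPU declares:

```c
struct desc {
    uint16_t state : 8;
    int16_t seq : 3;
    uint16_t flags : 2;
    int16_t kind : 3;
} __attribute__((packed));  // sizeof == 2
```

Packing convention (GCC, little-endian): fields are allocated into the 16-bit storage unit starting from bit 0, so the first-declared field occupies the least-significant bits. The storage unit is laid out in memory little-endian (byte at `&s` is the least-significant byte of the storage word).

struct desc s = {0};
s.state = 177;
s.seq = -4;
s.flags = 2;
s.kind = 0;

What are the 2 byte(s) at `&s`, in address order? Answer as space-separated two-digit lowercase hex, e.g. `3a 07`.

b1 14

[0+:8] state=177 & 0xff = 0xb1; word=0x00b1
[8+:3] seq=-4 & 0x7 = 0x4; word=0x04b1
[11+:2] flags=2 & 0x3 = 0x2; word=0x14b1
[13+:3] kind=0 & 0x7 = 0x0; word=0x14b1
word = 0x14b1 → little-endian bytes:
  [0]=0xb1  [1]=0x14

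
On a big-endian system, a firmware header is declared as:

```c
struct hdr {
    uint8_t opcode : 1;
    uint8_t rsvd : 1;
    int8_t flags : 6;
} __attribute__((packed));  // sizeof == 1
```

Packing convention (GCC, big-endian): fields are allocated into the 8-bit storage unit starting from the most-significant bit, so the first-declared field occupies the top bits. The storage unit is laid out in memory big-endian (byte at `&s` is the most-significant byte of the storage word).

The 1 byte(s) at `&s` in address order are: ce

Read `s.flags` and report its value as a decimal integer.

14

[0]=0xce (big-endian) → word 0xce
opcode [7+:1] = (word>>7) & 0x1 = 1
rsvd [6+:1] = (word>>6) & 0x1 = 1
flags [0+:6] = (word>>0) & 0x3f = 14  ←
flags signed 6b, MSB=0: value = 14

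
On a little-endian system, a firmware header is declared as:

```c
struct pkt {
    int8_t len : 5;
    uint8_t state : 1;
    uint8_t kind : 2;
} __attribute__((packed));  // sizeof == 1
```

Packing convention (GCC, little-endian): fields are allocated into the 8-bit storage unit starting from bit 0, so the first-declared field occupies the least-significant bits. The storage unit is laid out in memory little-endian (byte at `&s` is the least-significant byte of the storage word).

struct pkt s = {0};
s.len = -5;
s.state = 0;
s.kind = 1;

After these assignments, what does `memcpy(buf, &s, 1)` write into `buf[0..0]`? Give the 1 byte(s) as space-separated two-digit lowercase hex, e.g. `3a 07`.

5b

[0+:5] len=-5 & 0x1f = 0x1b; word=0x1b
[5+:1] state=0 & 0x1 = 0x0; word=0x1b
[6+:2] kind=1 & 0x3 = 0x1; word=0x5b
word = 0x5b → little-endian bytes:
  [0]=0x5b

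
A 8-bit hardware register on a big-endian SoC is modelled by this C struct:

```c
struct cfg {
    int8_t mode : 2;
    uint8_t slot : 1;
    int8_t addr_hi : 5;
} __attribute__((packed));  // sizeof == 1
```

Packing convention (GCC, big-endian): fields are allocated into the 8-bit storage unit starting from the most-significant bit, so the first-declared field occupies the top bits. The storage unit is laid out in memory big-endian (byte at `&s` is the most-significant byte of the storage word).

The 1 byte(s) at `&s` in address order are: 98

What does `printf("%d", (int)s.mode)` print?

-2

[0]=0x98 (big-endian) → word 0x98
mode:2 @ bit 6 → (0x98>>6)&0x3 = 0x2  ←
slot:1 @ bit 5 → (0x98>>5)&0x1 = 0x0
addr_hi:5 @ bit 0 → (0x98>>0)&0x1f = 0x18
mode signed 2b, MSB=1: 2 - 4 = -2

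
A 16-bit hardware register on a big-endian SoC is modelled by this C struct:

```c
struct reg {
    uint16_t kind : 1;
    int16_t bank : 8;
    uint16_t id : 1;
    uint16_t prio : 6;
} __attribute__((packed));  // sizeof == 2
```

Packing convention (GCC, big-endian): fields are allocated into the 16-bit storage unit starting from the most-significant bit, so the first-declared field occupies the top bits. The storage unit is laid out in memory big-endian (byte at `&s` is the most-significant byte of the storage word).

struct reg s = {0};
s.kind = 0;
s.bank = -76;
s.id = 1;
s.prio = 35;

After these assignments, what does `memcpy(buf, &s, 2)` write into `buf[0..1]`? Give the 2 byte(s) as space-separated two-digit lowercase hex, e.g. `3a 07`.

5a 63

kind (1b) val=0 bits=0x0 at bit 15: 0x0000
bank (8b) val=-76 bits=0xb4 at bit 7: 0x5a00
id (1b) val=1 bits=0x1 at bit 6: 0x5a40
prio (6b) val=35 bits=0x23 at bit 0: 0x5a63
word = 0x5a63 → big-endian bytes:
  [0]=0x5a  [1]=0x63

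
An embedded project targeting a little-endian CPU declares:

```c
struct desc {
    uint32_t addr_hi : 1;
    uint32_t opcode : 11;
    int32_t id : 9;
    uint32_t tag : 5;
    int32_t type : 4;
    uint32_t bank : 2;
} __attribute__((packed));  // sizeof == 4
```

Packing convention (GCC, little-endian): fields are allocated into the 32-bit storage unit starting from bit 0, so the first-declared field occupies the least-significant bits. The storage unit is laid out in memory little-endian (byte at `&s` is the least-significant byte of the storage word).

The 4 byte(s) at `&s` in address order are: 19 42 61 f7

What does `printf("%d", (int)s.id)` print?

[0]=0x19 [1]=0x42 [2]=0x61 [3]=0xf7 (little-endian) → word 0xf7614219
addr_hi:1 @ bit 0 → (0xf7614219>>0)&0x1 = 0x1
opcode:11 @ bit 1 → (0xf7614219>>1)&0x7ff = 0x10c
id:9 @ bit 12 → (0xf7614219>>12)&0x1ff = 0x14  ←
tag:5 @ bit 21 → (0xf7614219>>21)&0x1f = 0x1b
type:4 @ bit 26 → (0xf7614219>>26)&0xf = 0xd
bank:2 @ bit 30 → (0xf7614219>>30)&0x3 = 0x3
id signed 9b, MSB=0: value = 20

20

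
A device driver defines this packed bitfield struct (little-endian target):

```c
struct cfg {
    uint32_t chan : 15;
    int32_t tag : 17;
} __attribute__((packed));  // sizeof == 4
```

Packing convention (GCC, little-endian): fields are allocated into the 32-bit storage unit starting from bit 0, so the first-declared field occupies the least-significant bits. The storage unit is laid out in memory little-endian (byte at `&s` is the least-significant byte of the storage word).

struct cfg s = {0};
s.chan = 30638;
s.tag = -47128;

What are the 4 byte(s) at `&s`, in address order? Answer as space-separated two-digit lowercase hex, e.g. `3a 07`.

ae 77 f4 a3

[0+:15] chan=30638 & 0x7fff = 0x77ae; word=0x000077ae
[15+:17] tag=-47128 & 0x1ffff = 0x147e8; word=0xa3f477ae
word = 0xa3f477ae → little-endian bytes:
  [0]=0xae  [1]=0x77  [2]=0xf4  [3]=0xa3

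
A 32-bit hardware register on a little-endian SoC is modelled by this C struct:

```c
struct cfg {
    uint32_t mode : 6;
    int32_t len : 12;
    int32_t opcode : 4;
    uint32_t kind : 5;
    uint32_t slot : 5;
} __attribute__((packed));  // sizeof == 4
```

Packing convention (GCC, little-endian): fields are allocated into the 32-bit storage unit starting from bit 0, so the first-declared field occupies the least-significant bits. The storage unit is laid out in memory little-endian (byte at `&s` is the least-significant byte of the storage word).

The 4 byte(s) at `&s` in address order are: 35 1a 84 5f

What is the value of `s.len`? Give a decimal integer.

104

[0]=0x35 [1]=0x1a [2]=0x84 [3]=0x5f (little-endian) → word 0x5f841a35
mode [0+:6] = (word>>0) & 0x3f = 53
len [6+:12] = (word>>6) & 0xfff = 104  ←
opcode [18+:4] = (word>>18) & 0xf = 1
kind [22+:5] = (word>>22) & 0x1f = 30
slot [27+:5] = (word>>27) & 0x1f = 11
len signed 12b, MSB=0: value = 104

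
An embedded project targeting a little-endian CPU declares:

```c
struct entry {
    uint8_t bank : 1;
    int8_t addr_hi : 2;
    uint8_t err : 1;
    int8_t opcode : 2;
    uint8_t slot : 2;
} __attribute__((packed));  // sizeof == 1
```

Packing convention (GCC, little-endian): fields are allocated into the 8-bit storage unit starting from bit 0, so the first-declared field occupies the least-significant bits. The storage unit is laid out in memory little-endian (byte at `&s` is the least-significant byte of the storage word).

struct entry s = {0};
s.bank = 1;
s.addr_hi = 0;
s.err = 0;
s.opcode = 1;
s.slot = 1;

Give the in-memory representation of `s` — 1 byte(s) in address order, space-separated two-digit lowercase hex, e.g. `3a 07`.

[0+:1] bank=1 & 0x1 = 0x1; word=0x01
[1+:2] addr_hi=0 & 0x3 = 0x0; word=0x01
[3+:1] err=0 & 0x1 = 0x0; word=0x01
[4+:2] opcode=1 & 0x3 = 0x1; word=0x11
[6+:2] slot=1 & 0x3 = 0x1; word=0x51
word = 0x51 → little-endian bytes:
  [0]=0x51

51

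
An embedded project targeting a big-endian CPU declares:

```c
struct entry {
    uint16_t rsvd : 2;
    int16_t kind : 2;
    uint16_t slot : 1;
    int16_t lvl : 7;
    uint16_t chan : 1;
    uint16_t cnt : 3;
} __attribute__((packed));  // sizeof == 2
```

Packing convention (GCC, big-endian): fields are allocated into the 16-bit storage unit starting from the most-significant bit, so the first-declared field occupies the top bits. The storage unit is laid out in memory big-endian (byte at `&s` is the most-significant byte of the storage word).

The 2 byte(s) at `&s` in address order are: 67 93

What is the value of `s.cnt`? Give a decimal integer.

[0]=0x67 [1]=0x93 (big-endian) → word 0x6793
rsvd [14+:2] = (word>>14) & 0x3 = 1
kind [12+:2] = (word>>12) & 0x3 = 2
slot [11+:1] = (word>>11) & 0x1 = 0
lvl [4+:7] = (word>>4) & 0x7f = 121
chan [3+:1] = (word>>3) & 0x1 = 0
cnt [0+:3] = (word>>0) & 0x7 = 3  ←

3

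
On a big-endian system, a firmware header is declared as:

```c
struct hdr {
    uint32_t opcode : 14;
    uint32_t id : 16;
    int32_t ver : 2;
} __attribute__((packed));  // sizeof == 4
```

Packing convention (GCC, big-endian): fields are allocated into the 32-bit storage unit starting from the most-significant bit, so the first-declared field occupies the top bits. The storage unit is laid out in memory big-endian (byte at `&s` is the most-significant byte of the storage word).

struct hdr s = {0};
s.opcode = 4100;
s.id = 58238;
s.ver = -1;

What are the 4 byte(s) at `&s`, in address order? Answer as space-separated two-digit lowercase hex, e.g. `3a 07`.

opcode:14 = 4100 → 0x1004 << 18 → word 0x40100000
id:16 = 58238 → 0xe37e << 2 → word 0x40138df8
ver:2 = -1 → 0x3 << 0 → word 0x40138dfb
word = 0x40138dfb → big-endian bytes:
  [0]=0x40  [1]=0x13  [2]=0x8d  [3]=0xfb

40 13 8d fb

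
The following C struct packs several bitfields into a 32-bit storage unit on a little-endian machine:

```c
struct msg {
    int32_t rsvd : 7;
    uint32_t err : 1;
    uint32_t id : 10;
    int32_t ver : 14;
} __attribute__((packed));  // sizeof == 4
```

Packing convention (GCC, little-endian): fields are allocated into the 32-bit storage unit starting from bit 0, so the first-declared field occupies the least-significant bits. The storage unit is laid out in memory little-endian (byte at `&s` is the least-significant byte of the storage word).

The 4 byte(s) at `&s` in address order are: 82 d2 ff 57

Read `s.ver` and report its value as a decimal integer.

5631

[0]=0x82 [1]=0xd2 [2]=0xff [3]=0x57 (little-endian) → word 0x57ffd282
rsvd [0+:7] = (word>>0) & 0x7f = 2
err [7+:1] = (word>>7) & 0x1 = 1
id [8+:10] = (word>>8) & 0x3ff = 978
ver [18+:14] = (word>>18) & 0x3fff = 5631  ←
ver signed 14b, MSB=0: value = 5631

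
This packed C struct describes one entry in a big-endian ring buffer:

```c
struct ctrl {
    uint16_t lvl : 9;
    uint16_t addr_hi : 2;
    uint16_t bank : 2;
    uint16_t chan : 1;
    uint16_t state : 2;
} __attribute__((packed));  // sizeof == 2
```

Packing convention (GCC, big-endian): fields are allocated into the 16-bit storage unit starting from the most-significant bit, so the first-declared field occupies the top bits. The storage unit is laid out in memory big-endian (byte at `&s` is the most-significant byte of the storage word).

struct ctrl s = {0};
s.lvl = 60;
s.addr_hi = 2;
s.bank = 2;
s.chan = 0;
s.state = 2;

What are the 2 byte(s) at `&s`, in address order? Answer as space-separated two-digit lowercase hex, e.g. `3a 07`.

1e 52

lvl (9b) val=60 bits=0x3c at bit 7: 0x1e00
addr_hi (2b) val=2 bits=0x2 at bit 5: 0x1e40
bank (2b) val=2 bits=0x2 at bit 3: 0x1e50
chan (1b) val=0 bits=0x0 at bit 2: 0x1e50
state (2b) val=2 bits=0x2 at bit 0: 0x1e52
word = 0x1e52 → big-endian bytes:
  [0]=0x1e  [1]=0x52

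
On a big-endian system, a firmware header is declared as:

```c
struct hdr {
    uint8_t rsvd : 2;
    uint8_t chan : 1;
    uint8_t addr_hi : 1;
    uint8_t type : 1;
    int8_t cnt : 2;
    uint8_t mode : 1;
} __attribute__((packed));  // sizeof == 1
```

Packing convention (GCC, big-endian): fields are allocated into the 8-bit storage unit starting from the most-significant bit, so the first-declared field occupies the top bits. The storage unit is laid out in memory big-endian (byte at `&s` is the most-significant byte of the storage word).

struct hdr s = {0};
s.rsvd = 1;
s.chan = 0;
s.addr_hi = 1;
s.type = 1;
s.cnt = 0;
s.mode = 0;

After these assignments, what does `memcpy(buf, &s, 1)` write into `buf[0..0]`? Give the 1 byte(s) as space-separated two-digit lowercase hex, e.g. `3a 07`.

[6+:2] rsvd=1 & 0x3 = 0x1; word=0x40
[5+:1] chan=0 & 0x1 = 0x0; word=0x40
[4+:1] addr_hi=1 & 0x1 = 0x1; word=0x50
[3+:1] type=1 & 0x1 = 0x1; word=0x58
[1+:2] cnt=0 & 0x3 = 0x0; word=0x58
[0+:1] mode=0 & 0x1 = 0x0; word=0x58
word = 0x58 → big-endian bytes:
  [0]=0x58

58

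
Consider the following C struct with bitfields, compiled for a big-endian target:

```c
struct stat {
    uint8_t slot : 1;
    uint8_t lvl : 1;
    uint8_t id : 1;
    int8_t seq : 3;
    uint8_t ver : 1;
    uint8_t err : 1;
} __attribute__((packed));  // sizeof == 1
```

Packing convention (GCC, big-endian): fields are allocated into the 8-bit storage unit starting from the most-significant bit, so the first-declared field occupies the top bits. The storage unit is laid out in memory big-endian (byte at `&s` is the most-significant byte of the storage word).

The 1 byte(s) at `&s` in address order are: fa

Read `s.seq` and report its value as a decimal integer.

-2

[0]=0xfa (big-endian) → word 0xfa
slot:1 @ bit 7 → (0xfa>>7)&0x1 = 0x1
lvl:1 @ bit 6 → (0xfa>>6)&0x1 = 0x1
id:1 @ bit 5 → (0xfa>>5)&0x1 = 0x1
seq:3 @ bit 2 → (0xfa>>2)&0x7 = 0x6  ←
ver:1 @ bit 1 → (0xfa>>1)&0x1 = 0x1
err:1 @ bit 0 → (0xfa>>0)&0x1 = 0x0
seq signed 3b, MSB=1: 6 - 8 = -2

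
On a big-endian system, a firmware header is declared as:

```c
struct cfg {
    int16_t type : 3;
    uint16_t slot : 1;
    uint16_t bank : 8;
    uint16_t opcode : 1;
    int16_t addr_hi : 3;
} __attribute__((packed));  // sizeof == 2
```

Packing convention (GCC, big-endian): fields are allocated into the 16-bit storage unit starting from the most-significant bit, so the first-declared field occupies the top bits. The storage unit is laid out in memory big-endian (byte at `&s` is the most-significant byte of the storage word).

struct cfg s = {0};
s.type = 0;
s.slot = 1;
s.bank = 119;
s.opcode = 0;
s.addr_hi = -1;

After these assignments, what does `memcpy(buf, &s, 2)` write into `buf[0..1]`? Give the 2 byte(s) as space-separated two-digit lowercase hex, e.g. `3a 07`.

[13+:3] type=0 & 0x7 = 0x0; word=0x0000
[12+:1] slot=1 & 0x1 = 0x1; word=0x1000
[4+:8] bank=119 & 0xff = 0x77; word=0x1770
[3+:1] opcode=0 & 0x1 = 0x0; word=0x1770
[0+:3] addr_hi=-1 & 0x7 = 0x7; word=0x1777
word = 0x1777 → big-endian bytes:
  [0]=0x17  [1]=0x77

17 77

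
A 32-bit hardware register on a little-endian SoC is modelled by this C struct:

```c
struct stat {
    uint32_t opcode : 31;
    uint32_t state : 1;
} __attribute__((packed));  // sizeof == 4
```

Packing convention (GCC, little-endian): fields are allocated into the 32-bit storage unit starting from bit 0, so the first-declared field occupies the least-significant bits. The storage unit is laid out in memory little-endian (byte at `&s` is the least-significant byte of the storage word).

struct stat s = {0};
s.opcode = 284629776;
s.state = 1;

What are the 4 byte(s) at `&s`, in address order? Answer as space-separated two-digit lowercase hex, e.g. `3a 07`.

opcode:31 = 284629776 → 0x10f71b10 << 0 → word 0x10f71b10
state:1 = 1 → 0x1 << 31 → word 0x90f71b10
word = 0x90f71b10 → little-endian bytes:
  [0]=0x10  [1]=0x1b  [2]=0xf7  [3]=0x90

10 1b f7 90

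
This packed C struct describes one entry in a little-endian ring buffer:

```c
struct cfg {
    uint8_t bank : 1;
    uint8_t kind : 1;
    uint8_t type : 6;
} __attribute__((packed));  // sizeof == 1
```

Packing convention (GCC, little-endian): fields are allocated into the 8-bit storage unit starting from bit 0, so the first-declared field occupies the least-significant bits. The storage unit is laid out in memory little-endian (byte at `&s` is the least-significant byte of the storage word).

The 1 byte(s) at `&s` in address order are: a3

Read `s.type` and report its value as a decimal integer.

40

[0]=0xa3 (little-endian) → word 0xa3
bank:1 @ bit 0 → (0xa3>>0)&0x1 = 0x1
kind:1 @ bit 1 → (0xa3>>1)&0x1 = 0x1
type:6 @ bit 2 → (0xa3>>2)&0x3f = 0x28  ←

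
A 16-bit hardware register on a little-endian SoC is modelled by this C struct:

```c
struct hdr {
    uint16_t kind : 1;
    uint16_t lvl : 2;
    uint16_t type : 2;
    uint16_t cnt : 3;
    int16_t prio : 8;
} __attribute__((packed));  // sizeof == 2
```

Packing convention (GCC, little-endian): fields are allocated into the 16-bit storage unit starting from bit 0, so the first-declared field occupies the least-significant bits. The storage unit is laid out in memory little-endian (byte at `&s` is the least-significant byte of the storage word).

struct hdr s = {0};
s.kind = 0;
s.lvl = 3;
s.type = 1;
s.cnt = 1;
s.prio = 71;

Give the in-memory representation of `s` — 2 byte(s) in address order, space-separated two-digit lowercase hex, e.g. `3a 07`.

kind (1b) val=0 bits=0x0 at bit 0: 0x0000
lvl (2b) val=3 bits=0x3 at bit 1: 0x0006
type (2b) val=1 bits=0x1 at bit 3: 0x000e
cnt (3b) val=1 bits=0x1 at bit 5: 0x002e
prio (8b) val=71 bits=0x47 at bit 8: 0x472e
word = 0x472e → little-endian bytes:
  [0]=0x2e  [1]=0x47

2e 47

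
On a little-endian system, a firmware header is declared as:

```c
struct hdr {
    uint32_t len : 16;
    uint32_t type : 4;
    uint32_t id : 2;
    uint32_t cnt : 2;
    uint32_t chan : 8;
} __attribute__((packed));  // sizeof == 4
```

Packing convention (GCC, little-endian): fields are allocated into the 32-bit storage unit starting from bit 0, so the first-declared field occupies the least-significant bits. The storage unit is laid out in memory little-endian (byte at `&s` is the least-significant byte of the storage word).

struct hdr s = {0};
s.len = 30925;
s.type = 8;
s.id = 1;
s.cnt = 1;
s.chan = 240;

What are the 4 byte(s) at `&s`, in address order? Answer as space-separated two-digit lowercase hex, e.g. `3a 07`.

len (16b) val=30925 bits=0x78cd at bit 0: 0x000078cd
type (4b) val=8 bits=0x8 at bit 16: 0x000878cd
id (2b) val=1 bits=0x1 at bit 20: 0x001878cd
cnt (2b) val=1 bits=0x1 at bit 22: 0x005878cd
chan (8b) val=240 bits=0xf0 at bit 24: 0xf05878cd
word = 0xf05878cd → little-endian bytes:
  [0]=0xcd  [1]=0x78  [2]=0x58  [3]=0xf0

cd 78 58 f0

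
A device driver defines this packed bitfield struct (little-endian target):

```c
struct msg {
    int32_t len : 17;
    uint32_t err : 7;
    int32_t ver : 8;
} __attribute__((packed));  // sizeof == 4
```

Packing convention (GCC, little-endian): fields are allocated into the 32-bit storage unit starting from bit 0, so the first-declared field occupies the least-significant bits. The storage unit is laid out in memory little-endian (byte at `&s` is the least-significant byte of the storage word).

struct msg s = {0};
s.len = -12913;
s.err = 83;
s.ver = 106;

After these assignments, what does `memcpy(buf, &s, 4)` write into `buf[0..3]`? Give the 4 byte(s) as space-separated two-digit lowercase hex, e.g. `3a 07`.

len (17b) val=-12913 bits=0x1cd8f at bit 0: 0x0001cd8f
err (7b) val=83 bits=0x53 at bit 17: 0x00a7cd8f
ver (8b) val=106 bits=0x6a at bit 24: 0x6aa7cd8f
word = 0x6aa7cd8f → little-endian bytes:
  [0]=0x8f  [1]=0xcd  [2]=0xa7  [3]=0x6a

8f cd a7 6a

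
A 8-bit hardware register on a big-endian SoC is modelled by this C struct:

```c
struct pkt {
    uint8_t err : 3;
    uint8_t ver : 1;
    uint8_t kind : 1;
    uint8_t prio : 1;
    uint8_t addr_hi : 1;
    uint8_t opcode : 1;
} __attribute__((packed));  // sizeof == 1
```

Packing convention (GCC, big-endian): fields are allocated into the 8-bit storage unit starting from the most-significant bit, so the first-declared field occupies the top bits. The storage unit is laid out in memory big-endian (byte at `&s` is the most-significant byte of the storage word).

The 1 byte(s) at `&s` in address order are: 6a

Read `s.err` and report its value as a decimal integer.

3

[0]=0x6a (big-endian) → word 0x6a
err:3 @ bit 5 → (0x6a>>5)&0x7 = 0x3  ←
ver:1 @ bit 4 → (0x6a>>4)&0x1 = 0x0
kind:1 @ bit 3 → (0x6a>>3)&0x1 = 0x1
prio:1 @ bit 2 → (0x6a>>2)&0x1 = 0x0
addr_hi:1 @ bit 1 → (0x6a>>1)&0x1 = 0x1
opcode:1 @ bit 0 → (0x6a>>0)&0x1 = 0x0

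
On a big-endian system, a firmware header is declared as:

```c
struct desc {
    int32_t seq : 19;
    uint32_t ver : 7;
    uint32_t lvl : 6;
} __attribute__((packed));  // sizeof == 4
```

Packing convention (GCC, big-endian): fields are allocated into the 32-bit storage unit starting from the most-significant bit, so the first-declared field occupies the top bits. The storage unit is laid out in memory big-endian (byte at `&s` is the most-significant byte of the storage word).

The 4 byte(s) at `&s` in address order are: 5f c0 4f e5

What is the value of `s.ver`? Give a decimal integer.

63

[0]=0x5f [1]=0xc0 [2]=0x4f [3]=0xe5 (big-endian) → word 0x5fc04fe5
seq:19 @ bit 13 → (0x5fc04fe5>>13)&0x7ffff = 0x2fe02
ver:7 @ bit 6 → (0x5fc04fe5>>6)&0x7f = 0x3f  ←
lvl:6 @ bit 0 → (0x5fc04fe5>>0)&0x3f = 0x25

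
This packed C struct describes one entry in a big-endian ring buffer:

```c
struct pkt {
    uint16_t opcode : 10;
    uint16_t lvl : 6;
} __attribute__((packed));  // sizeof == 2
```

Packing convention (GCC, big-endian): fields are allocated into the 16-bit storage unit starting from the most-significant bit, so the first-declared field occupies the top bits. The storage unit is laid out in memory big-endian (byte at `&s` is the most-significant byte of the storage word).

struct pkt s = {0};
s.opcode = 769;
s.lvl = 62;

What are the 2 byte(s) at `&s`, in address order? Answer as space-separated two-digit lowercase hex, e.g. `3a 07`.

opcode:10 = 769 → 0x301 << 6 → word 0xc040
lvl:6 = 62 → 0x3e << 0 → word 0xc07e
word = 0xc07e → big-endian bytes:
  [0]=0xc0  [1]=0x7e

c0 7e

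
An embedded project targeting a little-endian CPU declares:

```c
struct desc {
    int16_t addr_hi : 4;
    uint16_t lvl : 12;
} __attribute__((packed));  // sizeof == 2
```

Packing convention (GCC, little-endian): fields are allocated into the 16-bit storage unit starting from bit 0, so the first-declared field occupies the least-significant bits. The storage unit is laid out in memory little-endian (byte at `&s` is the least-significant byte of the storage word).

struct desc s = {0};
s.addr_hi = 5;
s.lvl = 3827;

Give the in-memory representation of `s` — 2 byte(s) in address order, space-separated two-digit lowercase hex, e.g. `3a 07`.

[0+:4] addr_hi=5 & 0xf = 0x5; word=0x0005
[4+:12] lvl=3827 & 0xfff = 0xef3; word=0xef35
word = 0xef35 → little-endian bytes:
  [0]=0x35  [1]=0xef

35 ef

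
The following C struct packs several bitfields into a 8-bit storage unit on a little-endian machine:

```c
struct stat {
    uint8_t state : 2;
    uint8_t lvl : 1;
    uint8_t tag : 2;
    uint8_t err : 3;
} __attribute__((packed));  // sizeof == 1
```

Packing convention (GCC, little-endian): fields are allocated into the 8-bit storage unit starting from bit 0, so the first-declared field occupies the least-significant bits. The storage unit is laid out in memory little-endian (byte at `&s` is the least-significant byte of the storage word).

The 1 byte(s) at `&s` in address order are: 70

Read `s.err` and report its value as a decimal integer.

[0]=0x70 (little-endian) → word 0x70
state [0+:2] = (word>>0) & 0x3 = 0
lvl [2+:1] = (word>>2) & 0x1 = 0
tag [3+:2] = (word>>3) & 0x3 = 2
err [5+:3] = (word>>5) & 0x7 = 3  ←

3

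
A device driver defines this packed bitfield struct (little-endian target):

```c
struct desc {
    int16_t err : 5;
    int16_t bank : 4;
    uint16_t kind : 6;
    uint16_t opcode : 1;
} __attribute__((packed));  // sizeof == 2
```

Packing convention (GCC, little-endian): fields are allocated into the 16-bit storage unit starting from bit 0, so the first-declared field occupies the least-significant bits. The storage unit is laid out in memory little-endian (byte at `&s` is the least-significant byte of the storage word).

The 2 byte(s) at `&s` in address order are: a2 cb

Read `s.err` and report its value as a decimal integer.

[0]=0xa2 [1]=0xcb (little-endian) → word 0xcba2
err:5 @ bit 0 → (0xcba2>>0)&0x1f = 0x2  ←
bank:4 @ bit 5 → (0xcba2>>5)&0xf = 0xd
kind:6 @ bit 9 → (0xcba2>>9)&0x3f = 0x25
opcode:1 @ bit 15 → (0xcba2>>15)&0x1 = 0x1
err signed 5b, MSB=0: value = 2

2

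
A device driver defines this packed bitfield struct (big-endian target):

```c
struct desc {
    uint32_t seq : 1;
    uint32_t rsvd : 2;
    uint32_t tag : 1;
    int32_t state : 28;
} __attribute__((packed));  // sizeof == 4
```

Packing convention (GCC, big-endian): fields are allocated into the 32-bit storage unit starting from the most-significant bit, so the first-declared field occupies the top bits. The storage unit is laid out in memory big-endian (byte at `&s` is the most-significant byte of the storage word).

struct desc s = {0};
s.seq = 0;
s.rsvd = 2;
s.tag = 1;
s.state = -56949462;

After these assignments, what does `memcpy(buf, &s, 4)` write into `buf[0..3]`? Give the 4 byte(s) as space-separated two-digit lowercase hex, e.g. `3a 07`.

5c 9b 05 2a

[31+:1] seq=0 & 0x1 = 0x0; word=0x00000000
[29+:2] rsvd=2 & 0x3 = 0x2; word=0x40000000
[28+:1] tag=1 & 0x1 = 0x1; word=0x50000000
[0+:28] state=-56949462 & 0xfffffff = 0xc9b052a; word=0x5c9b052a
word = 0x5c9b052a → big-endian bytes:
  [0]=0x5c  [1]=0x9b  [2]=0x05  [3]=0x2a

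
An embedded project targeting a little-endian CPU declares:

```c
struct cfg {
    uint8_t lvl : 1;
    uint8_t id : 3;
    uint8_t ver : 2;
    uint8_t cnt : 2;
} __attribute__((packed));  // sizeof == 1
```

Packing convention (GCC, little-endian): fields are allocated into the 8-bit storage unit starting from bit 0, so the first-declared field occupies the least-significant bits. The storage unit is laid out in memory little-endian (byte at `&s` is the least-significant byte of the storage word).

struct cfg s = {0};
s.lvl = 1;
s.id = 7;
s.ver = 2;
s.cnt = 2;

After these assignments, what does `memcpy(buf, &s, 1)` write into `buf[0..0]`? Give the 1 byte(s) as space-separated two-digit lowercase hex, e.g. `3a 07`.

lvl (1b) val=1 bits=0x1 at bit 0: 0x01
id (3b) val=7 bits=0x7 at bit 1: 0x0f
ver (2b) val=2 bits=0x2 at bit 4: 0x2f
cnt (2b) val=2 bits=0x2 at bit 6: 0xaf
word = 0xaf → little-endian bytes:
  [0]=0xaf

af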